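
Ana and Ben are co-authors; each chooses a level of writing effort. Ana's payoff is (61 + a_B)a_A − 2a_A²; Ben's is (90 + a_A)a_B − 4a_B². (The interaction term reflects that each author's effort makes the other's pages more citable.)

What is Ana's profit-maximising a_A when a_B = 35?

Expanding Ana's payoff: 61a_A + a_Ba_A − 2a_A².
∂π/∂a_A = 61 + a_B − 4a_A = 0, so a_A = 15.25 + 0.25a_B.
At a_B = 35: a_A = 15.25 + 0.25·35 = 24.

24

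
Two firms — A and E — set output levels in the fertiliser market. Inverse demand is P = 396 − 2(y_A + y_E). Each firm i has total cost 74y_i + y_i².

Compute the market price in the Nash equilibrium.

Firm A's profit: π = y_A(396 − 2(y_A + y_E)) − 74y_A − y_A².
∂π/∂y_A = 322 − 6y_A − 2y_E = 0, so y_A = 161/3 − (1/3)y_E.
Setting y_A = y_E in the reaction function: y_A = 161/3 − (1/3)y_A, so y_A = (161/3) / (4/3) = 40.25.
Equilibrium price: P = 396 − 2·80.5 = 235.

235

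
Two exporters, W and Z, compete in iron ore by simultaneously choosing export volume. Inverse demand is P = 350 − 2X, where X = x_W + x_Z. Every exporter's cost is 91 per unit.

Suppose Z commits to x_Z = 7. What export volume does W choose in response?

Exporter W's profit: π = x_W(350 − 2(x_W + x_Z)) − 91x_W.
∂π/∂x_W = 259 − 4x_W − 2x_Z = 0, so x_W = 64.75 − 0.5x_Z.
At x_Z = 7: x_W = 64.75 − 0.5·7 = 61.25.

61.25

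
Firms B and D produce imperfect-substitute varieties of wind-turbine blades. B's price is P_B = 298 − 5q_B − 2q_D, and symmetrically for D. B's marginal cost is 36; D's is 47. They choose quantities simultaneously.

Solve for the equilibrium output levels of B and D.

Firm B's profit: π = q_B(298 − 5q_B − 2q_D) − 36q_B.
∂π/∂q_B = 262 − 10q_B − 2q_D = 0 ⇒ q_B = 26.2 − 0.2q_D.
Similarly q_D = 25.1 − 0.2q_B.
Substituting the second reaction function into the first: q_B = 26.2 − 0.2(25.1 − 0.2q_B), which gives 0.96q_B = 21.18 ⇒ q_B = 22.0625.
Then q_D = 25.1 − 0.2·22.0625 = 20.6875.

22.0625, 20.6875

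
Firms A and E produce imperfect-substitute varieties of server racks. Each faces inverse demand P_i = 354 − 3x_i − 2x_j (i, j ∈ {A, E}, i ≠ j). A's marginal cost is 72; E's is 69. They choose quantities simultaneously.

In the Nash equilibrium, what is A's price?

177.1875

Firm A's profit: π = x_A(354 − 3x_A − 2x_E) − 72x_A.
∂π/∂x_A = 282 − 6x_A − 2x_E = 0 ⇒ x_A = 47 − (1/3)x_E.
Similarly x_E = 47.5 − (1/3)x_A.
Substituting the second reaction function into the first: x_A = 47 − (1/3)(47.5 − (1/3)x_A), which gives (8/9)x_A = 187/6 ⇒ x_A = 35.0625.
Then x_E = 47.5 − (1/3)·35.0625 = 35.8125.
P_A = 354 − 3·35.0625 − 2·35.8125 = 177.1875.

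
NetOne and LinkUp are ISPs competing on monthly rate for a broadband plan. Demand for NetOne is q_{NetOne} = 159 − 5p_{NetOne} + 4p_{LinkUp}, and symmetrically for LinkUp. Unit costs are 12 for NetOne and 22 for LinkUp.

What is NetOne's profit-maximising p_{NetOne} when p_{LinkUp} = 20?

29.9

NetOne's profit: π = (p_{NetOne} − 12)(159 − 5p_{NetOne} + 4p_{LinkUp}).
∂π/∂p_{NetOne} = 219 − 10p_{NetOne} + 4p_{LinkUp} = 0 ⇒ p_{NetOne} = 21.9 + 0.4p_{LinkUp}.
At p_{LinkUp} = 20: p_{NetOne} = 21.9 + 0.4·20 = 29.9.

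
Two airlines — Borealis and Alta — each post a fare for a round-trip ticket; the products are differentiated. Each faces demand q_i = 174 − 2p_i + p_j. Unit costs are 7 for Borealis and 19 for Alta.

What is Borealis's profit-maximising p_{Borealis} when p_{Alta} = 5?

Borealis's profit: π = (p_{Borealis} − 7)(174 − 2p_{Borealis} + p_{Alta}).
∂π/∂p_{Borealis} = 188 − 4p_{Borealis} + p_{Alta} = 0 ⇒ p_{Borealis} = 47 + 0.25p_{Alta}.
At p_{Alta} = 5: p_{Borealis} = 47 + 0.25·5 = 48.25.

48.25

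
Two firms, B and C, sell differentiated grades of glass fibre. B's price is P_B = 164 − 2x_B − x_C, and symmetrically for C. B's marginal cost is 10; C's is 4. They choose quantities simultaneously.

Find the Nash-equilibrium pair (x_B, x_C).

30.4, 32.4

Firm B's profit: π = x_B(164 − 2x_B − x_C) − 10x_B.
∂π/∂x_B = 154 − 4x_B − x_C = 0 ⇒ x_B = 38.5 − 0.25x_C.
Similarly x_C = 40 − 0.25x_B.
Solving the two reaction functions simultaneously: (1 − (−0.25)(−0.25))x_B = 38.5 − 0.25·40, so 0.9375x_B = 28.5 and x_B = 30.4.
Then x_C = 40 − 0.25·30.4 = 32.4.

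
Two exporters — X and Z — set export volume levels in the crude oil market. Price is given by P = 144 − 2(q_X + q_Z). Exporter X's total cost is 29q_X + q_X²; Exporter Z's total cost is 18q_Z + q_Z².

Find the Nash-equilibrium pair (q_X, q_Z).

Exporter X's profit: π = q_X(144 − 2(q_X + q_Z)) − 29q_X − q_X².
∂π/∂q_X = 115 − 6q_X − 2q_Z = 0, so q_X = 115/6 − (1/3)q_Z.
By the same steps for Z: q_Z = 21 − (1/3)q_X.
Solving the two reaction functions simultaneously: (1 − (−1/3)(−1/3))q_X = 115/6 − (1/3)·21, so (8/9)q_X = 73/6 and q_X = 13.6875.
Then q_Z = 21 − (1/3)·13.6875 = 16.4375.

13.6875, 16.4375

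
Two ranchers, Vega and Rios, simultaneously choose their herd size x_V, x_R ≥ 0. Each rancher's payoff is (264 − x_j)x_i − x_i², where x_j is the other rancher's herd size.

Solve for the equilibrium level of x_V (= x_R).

88

Vega's payoff is (264 − x_R)x_V − x_V².
∂π/∂x_V = 264 − x_R − 2x_V = 0, so x_V = 132 − 0.5x_R.
The game is symmetric, so in equilibrium x_R = x_V: the reaction function gives 1.5x_V = 132, hence x_V = 88.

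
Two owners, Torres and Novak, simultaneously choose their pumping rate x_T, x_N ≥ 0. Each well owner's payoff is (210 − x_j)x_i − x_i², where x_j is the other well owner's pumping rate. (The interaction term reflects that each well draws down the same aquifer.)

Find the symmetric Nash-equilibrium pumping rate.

Torres's payoff is (210 − x_N)x_T − x_T².
∂π/∂x_T = 210 − x_N − 2x_T = 0, so x_T = 105 − 0.5x_N.
By symmetry x_N = x_T; substituting into the reaction function, 1.5x_T = 105 and x_T = 70.

70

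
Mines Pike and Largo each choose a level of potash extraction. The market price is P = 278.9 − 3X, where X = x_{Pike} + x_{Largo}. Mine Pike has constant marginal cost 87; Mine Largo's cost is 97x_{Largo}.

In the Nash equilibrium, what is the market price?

154.3

Mine Pike's profit: π = x_{Pike}(278.9 − 3(x_{Pike} + x_{Largo})) − 87x_{Pike}.
∂π/∂x_{Pike} = 191.9 − 6x_{Pike} − 3x_{Largo} = 0, so x_{Pike} = 1919/60 − 0.5x_{Largo}.
By the same steps for Largo: x_{Largo} = 1819/60 − 0.5x_{Pike}.
Substituting the second reaction function into the first: x_{Pike} = 1919/60 − 0.5(1819/60 − 0.5x_{Pike}), which gives 0.75x_{Pike} = 16.825 ⇒ x_{Pike} = 673/30.
Then x_{Largo} = 1819/60 − 0.5·(673/30) = 19.1.
Equilibrium price: P = 278.9 − 3·(623/15) = 154.3.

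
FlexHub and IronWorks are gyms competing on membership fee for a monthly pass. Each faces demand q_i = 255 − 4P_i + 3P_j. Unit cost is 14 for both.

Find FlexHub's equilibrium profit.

FlexHub's profit: π = (P_{FlexHub} − 14)(255 − 4P_{FlexHub} + 3P_{IronWorks}).
∂π/∂P_{FlexHub} = 311 − 8P_{FlexHub} + 3P_{IronWorks} = 0 ⇒ P_{FlexHub} = 38.875 + 0.375P_{IronWorks}.
By symmetry P_{IronWorks} = P_{FlexHub}; substituting into the reaction function, 0.625P_{FlexHub} = 38.875 and P_{FlexHub} = 62.2.
q_{FlexHub} = 255 − 4·62.2 + 3·62.2 = 192.8.
Profit = (62.2 − 14)·192.8 = 9292.96.

9292.96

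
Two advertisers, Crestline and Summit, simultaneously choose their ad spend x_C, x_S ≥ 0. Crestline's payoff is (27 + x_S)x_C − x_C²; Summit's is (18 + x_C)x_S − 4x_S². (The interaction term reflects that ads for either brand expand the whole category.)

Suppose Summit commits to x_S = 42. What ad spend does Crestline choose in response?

Expanding Crestline's payoff: 27x_C + x_Sx_C − x_C².
∂π/∂x_C = 27 + x_S − 2x_C = 0, so x_C = 13.5 + 0.5x_S.
At x_S = 42: x_C = 13.5 + 0.5·42 = 34.5.

34.5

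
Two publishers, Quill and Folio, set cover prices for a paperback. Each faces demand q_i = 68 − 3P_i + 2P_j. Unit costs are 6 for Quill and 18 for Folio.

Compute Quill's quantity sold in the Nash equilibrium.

Quill's profit: π = (P_{Quill} − 6)(68 − 3P_{Quill} + 2P_{Folio}).
∂π/∂P_{Quill} = 86 − 6P_{Quill} + 2P_{Folio} = 0 ⇒ P_{Quill} = 43/3 + (1/3)P_{Folio}.
Similarly P_{Folio} = 61/3 + (1/3)P_{Quill}.
Solving the two reaction functions simultaneously: (1 − (1/3)(1/3))P_{Quill} = 43/3 + (1/3)·(61/3), so (8/9)P_{Quill} = 190/9 and P_{Quill} = 23.75.
Then P_{Folio} = 61/3 + (1/3)·23.75 = 28.25.
q_{Quill} = 68 − 3·23.75 + 2·28.25 = 53.25.

53.25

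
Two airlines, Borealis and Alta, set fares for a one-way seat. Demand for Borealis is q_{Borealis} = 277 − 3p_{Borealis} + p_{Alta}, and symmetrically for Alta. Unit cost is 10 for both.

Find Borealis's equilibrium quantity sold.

154.2

Borealis's profit: π = (p_{Borealis} − 10)(277 − 3p_{Borealis} + p_{Alta}).
∂π/∂p_{Borealis} = 307 − 6p_{Borealis} + p_{Alta} = 0 ⇒ p_{Borealis} = 307/6 + (1/6)p_{Alta}.
The game is symmetric, so in equilibrium p_{Alta} = p_{Borealis}: the reaction function gives (5/6)p_{Borealis} = 307/6, hence p_{Borealis} = 61.4.
q_{Borealis} = 277 − 3·61.4 + 61.4 = 154.2.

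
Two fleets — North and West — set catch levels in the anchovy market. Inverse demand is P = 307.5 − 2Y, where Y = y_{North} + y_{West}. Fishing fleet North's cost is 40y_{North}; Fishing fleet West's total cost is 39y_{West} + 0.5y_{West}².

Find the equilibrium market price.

Fishing fleet North's profit: π = y_{North}(307.5 − 2(y_{North} + y_{West})) − 40y_{North}.
∂π/∂y_{North} = 267.5 − 4y_{North} − 2y_{West} = 0, so y_{North} = 66.875 − 0.5y_{West}.
For West: ∂π/∂y_{West} = 268.5 − 5y_{West} − 2y_{North} = 0 ⇒ y_{West} = 53.7 − 0.4y_{North}.
Plugging y_{West} into North's best response: y_{North} = 66.875 − 0.5(53.7 − 0.4y_{North}) ⇒ 0.8y_{North} = 40.025, so y_{North} = 1601/32.
Then y_{West} = 53.7 − 0.4·(1601/32) = 33.6875.
Equilibrium price: P = 307.5 − 2·(2679/32) = 140.0625.

140.0625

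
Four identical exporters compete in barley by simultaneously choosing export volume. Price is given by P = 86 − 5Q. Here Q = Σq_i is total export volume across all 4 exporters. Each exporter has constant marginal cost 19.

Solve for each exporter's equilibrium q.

2.68

A representative exporter's profit is π_i = q_i(86 − 5Q) − 19q_i, with Q = q_i + Σ_{j≠i} q_j.
First-order condition: 67 − 10q_i − 5Σ_{j≠i} q_j = 0.
With identical exporters, set every q_j = q: then 67 − 10q − 15q = 0, i.e. q = 67/25 = 2.68.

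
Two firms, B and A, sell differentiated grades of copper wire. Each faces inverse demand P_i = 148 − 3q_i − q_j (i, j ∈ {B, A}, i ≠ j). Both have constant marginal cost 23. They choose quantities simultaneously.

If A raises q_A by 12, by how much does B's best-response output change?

-2

Firm B's profit: π = q_B(148 − 3q_B − q_A) − 23q_B.
∂π/∂q_B = 125 − 6q_B − q_A = 0 ⇒ q_B = 125/6 − (1/6)q_A.
The reaction-function slope is −1/6, so a 12-unit rise in q_A moves q_B by −1/6 × 12 = −2. B's best response falls — the actions are strategic substitutes.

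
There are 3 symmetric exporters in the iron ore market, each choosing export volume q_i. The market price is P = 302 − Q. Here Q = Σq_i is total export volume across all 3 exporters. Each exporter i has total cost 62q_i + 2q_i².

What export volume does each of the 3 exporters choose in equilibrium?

30

A representative exporter's profit is π_i = q_i(302 − Q) − 62q_i − 2q_i², with Q = q_i + Σ_{j≠i} q_j.
First-order condition: 240 − 6q_i − Σ_{j≠i} q_j = 0.
In a symmetric equilibrium every exporter chooses the same q, so Σ_{j≠i} q_j = 2q. The condition becomes 240 − 8q = 0, giving q = 240/8 = 30.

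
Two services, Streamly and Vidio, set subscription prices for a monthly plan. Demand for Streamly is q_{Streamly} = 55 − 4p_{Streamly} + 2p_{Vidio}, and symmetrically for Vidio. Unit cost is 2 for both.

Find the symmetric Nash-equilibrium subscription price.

10.5

Streamly's profit: π = (p_{Streamly} − 2)(55 − 4p_{Streamly} + 2p_{Vidio}).
∂π/∂p_{Streamly} = 63 − 8p_{Streamly} + 2p_{Vidio} = 0 ⇒ p_{Streamly} = 7.875 + 0.25p_{Vidio}.
The game is symmetric, so in equilibrium p_{Vidio} = p_{Streamly}: the reaction function gives 0.75p_{Streamly} = 7.875, hence p_{Streamly} = 10.5.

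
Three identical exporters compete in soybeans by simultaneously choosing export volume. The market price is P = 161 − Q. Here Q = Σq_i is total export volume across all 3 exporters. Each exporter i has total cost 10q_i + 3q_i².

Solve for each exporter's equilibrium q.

A representative exporter's profit is π_i = q_i(161 − Q) − 10q_i − 3q_i², with Q = q_i + Σ_{j≠i} q_j.
First-order condition: 151 − 8q_i − Σ_{j≠i} q_j = 0.
Imposing symmetry (q_j = q for all j) turns Σ_{j≠i} q_j into 2q, so 151 = 10q and q = 15.1.

15.1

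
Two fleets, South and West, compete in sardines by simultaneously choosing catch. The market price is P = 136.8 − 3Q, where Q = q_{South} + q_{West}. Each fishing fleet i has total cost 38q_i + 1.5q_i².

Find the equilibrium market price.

Fishing fleet South's profit: π = q_{South}(136.8 − 3(q_{South} + q_{West})) − 38q_{South} − 1.5q_{South}².
∂π/∂q_{South} = 98.8 − 9q_{South} − 3q_{West} = 0, so q_{South} = 494/45 − (1/3)q_{West}.
By symmetry q_{West} = q_{South}; substituting into the reaction function, (4/3)q_{South} = 494/45 and q_{South} = 247/30.
Equilibrium price: P = 136.8 − 3·(247/15) = 87.4.

87.4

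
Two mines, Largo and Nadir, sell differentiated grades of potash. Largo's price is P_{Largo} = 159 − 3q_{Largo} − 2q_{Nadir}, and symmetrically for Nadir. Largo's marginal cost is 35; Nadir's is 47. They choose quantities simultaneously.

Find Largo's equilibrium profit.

792.1875

Mine Largo's profit: π = q_{Largo}(159 − 3q_{Largo} − 2q_{Nadir}) − 35q_{Largo}.
∂π/∂q_{Largo} = 124 − 6q_{Largo} − 2q_{Nadir} = 0 ⇒ q_{Largo} = 62/3 − (1/3)q_{Nadir}.
Similarly q_{Nadir} = 56/3 − (1/3)q_{Largo}.
Substituting the second reaction function into the first: q_{Largo} = 62/3 − (1/3)(56/3 − (1/3)q_{Largo}), which gives (8/9)q_{Largo} = 130/9 ⇒ q_{Largo} = 16.25.
Then q_{Nadir} = 56/3 − (1/3)·16.25 = 13.25.
P_{Largo} = 159 − 3·16.25 − 2·13.25 = 83.75.
Profit = (83.75 − 35)·16.25 = 792.1875.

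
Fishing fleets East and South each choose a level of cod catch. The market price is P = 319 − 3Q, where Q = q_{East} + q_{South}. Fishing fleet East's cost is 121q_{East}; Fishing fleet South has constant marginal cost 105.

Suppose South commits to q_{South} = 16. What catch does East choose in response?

Fishing fleet East's profit: π = q_{East}(319 − 3(q_{East} + q_{South})) − 121q_{East}.
∂π/∂q_{East} = 198 − 6q_{East} − 3q_{South} = 0, so q_{East} = 33 − 0.5q_{South}.
At q_{South} = 16: q_{East} = 33 − 0.5·16 = 25.

25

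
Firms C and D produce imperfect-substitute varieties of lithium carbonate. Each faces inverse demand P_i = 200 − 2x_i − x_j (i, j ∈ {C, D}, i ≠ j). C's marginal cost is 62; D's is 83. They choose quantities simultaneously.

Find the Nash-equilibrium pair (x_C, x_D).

Firm C's profit: π = x_C(200 − 2x_C − x_D) − 62x_C.
∂π/∂x_C = 138 − 4x_C − x_D = 0 ⇒ x_C = 34.5 − 0.25x_D.
Similarly x_D = 29.25 − 0.25x_C.
Substituting the second reaction function into the first: x_C = 34.5 − 0.25(29.25 − 0.25x_C), which gives 0.9375x_C = 27.1875 ⇒ x_C = 29.
Then x_D = 29.25 − 0.25·29 = 22.

29, 22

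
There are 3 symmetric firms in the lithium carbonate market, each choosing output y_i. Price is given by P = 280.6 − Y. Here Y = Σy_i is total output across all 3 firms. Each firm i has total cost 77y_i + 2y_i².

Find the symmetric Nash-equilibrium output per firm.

A representative firm's profit is π_i = y_i(280.6 − Y) − 77y_i − 2y_i², with Y = y_i + Σ_{j≠i} y_j.
First-order condition: 203.6 − 6y_i − Σ_{j≠i} y_j = 0.
In a symmetric equilibrium every firm chooses the same y, so Σ_{j≠i} y_j = 2y. The condition becomes 203.6 − 8y = 0, giving y = 203.6/8 = 25.45.

25.45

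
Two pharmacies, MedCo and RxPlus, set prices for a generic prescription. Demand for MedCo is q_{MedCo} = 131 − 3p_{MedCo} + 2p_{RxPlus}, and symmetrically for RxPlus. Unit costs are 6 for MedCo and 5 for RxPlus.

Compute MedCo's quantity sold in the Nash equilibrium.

93.1875

MedCo's profit: π = (p_{MedCo} − 6)(131 − 3p_{MedCo} + 2p_{RxPlus}).
∂π/∂p_{MedCo} = 149 − 6p_{MedCo} + 2p_{RxPlus} = 0 ⇒ p_{MedCo} = 149/6 + (1/3)p_{RxPlus}.
Similarly p_{RxPlus} = 73/3 + (1/3)p_{MedCo}.
Substituting the second reaction function into the first: p_{MedCo} = 149/6 + (1/3)(73/3 + (1/3)p_{MedCo}), which gives (8/9)p_{MedCo} = 593/18 ⇒ p_{MedCo} = 37.0625.
Then p_{RxPlus} = 73/3 + (1/3)·37.0625 = 36.6875.
q_{MedCo} = 131 − 3·37.0625 + 2·36.6875 = 93.1875.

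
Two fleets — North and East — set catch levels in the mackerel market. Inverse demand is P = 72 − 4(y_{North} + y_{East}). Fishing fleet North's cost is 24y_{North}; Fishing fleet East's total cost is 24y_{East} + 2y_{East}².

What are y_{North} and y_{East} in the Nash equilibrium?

4.8, 2.4

Fishing fleet North's profit: π = y_{North}(72 − 4(y_{North} + y_{East})) − 24y_{North}.
∂π/∂y_{North} = 48 − 8y_{North} − 4y_{East} = 0, so y_{North} = 6 − 0.5y_{East}.
For East: ∂π/∂y_{East} = 48 − 12y_{East} − 4y_{North} = 0 ⇒ y_{East} = 4 − (1/3)y_{North}.
Solving the two reaction functions simultaneously: (1 − (−0.5)(−1/3))y_{North} = 6 − 0.5·4, so (5/6)y_{North} = 4 and y_{North} = 4.8.
Then y_{East} = 4 − (1/3)·4.8 = 2.4.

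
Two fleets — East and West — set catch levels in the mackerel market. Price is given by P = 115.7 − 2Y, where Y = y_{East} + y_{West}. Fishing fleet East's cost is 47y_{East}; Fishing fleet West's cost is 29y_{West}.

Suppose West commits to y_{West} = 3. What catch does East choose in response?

Fishing fleet East's profit: π = y_{East}(115.7 − 2(y_{East} + y_{West})) − 47y_{East}.
∂π/∂y_{East} = 68.7 − 4y_{East} − 2y_{West} = 0, so y_{East} = 17.175 − 0.5y_{West}.
At y_{West} = 3: y_{East} = 17.175 − 0.5·3 = 15.675.

15.675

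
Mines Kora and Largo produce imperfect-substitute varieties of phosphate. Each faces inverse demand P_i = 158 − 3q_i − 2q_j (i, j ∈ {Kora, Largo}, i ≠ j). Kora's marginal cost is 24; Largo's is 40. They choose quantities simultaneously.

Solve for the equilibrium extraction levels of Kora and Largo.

17.75, 13.75

Mine Kora's profit: π = q_{Kora}(158 − 3q_{Kora} − 2q_{Largo}) − 24q_{Kora}.
∂π/∂q_{Kora} = 134 − 6q_{Kora} − 2q_{Largo} = 0 ⇒ q_{Kora} = 67/3 − (1/3)q_{Largo}.
Similarly q_{Largo} = 59/3 − (1/3)q_{Kora}.
Substituting the second reaction function into the first: q_{Kora} = 67/3 − (1/3)(59/3 − (1/3)q_{Kora}), which gives (8/9)q_{Kora} = 142/9 ⇒ q_{Kora} = 17.75.
Then q_{Largo} = 59/3 − (1/3)·17.75 = 13.75.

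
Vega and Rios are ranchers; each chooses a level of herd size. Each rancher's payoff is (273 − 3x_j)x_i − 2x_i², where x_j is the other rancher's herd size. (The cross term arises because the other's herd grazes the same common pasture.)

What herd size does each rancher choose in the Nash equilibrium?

Vega's payoff is (273 − 3x_R)x_V − 2x_V².
∂π/∂x_V = 273 − 3x_R − 4x_V = 0, so x_V = 68.25 − 0.75x_R.
By symmetry x_R = x_V; substituting into the reaction function, 1.75x_V = 68.25 and x_V = 39.

39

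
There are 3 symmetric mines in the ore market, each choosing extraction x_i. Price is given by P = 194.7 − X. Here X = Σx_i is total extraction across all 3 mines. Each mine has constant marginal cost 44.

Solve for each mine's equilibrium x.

A representative mine's profit is π_i = x_i(194.7 − X) − 44x_i, with X = x_i + Σ_{j≠i} x_j.
First-order condition: 150.7 − 2x_i − Σ_{j≠i} x_j = 0.
Imposing symmetry (x_j = x for all j) turns Σ_{j≠i} x_j into 2x, so 150.7 = 4x and x = 37.675.

37.675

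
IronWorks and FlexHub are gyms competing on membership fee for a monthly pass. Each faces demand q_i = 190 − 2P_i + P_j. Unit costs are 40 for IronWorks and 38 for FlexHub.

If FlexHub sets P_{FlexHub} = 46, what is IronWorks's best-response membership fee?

IronWorks's profit: π = (P_{IronWorks} − 40)(190 − 2P_{IronWorks} + P_{FlexHub}).
∂π/∂P_{IronWorks} = 270 − 4P_{IronWorks} + P_{FlexHub} = 0 ⇒ P_{IronWorks} = 67.5 + 0.25P_{FlexHub}.
At P_{FlexHub} = 46: P_{IronWorks} = 67.5 + 0.25·46 = 79.

79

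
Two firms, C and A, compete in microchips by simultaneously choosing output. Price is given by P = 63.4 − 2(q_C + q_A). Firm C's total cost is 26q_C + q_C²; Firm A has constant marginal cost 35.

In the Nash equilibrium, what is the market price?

44.56

Firm C's profit: π = q_C(63.4 − 2(q_C + q_A)) − 26q_C − q_C².
∂π/∂q_C = 37.4 − 6q_C − 2q_A = 0, so q_C = 187/30 − (1/3)q_A.
For A: ∂π/∂q_A = 28.4 − 4q_A − 2q_C = 0 ⇒ q_A = 7.1 − 0.5q_C.
Solving the two reaction functions simultaneously: (1 − (−1/3)(−0.5))q_C = 187/30 − (1/3)·7.1, so (5/6)q_C = 58/15 and q_C = 4.64.
Then q_A = 7.1 − 0.5·4.64 = 4.78.
Equilibrium price: P = 63.4 − 2·9.42 = 44.56.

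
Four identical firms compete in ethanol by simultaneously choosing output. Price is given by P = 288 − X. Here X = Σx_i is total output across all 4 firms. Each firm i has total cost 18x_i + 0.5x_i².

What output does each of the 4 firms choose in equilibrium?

A representative firm's profit is π_i = x_i(288 − X) − 18x_i − 0.5x_i², with X = x_i + Σ_{j≠i} x_j.
First-order condition: 270 − 3x_i − Σ_{j≠i} x_j = 0.
Imposing symmetry (x_j = x for all j) turns Σ_{j≠i} x_j into 3x, so 270 = 6x and x = 45.

45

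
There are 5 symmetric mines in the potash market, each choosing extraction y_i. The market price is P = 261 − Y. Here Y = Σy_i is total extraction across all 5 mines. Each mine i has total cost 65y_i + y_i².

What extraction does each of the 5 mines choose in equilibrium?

24.5

A representative mine's profit is π_i = y_i(261 − Y) − 65y_i − y_i², with Y = y_i + Σ_{j≠i} y_j.
First-order condition: 196 − 4y_i − Σ_{j≠i} y_j = 0.
In a symmetric equilibrium every mine chooses the same y, so Σ_{j≠i} y_j = 4y. The condition becomes 196 − 8y = 0, giving y = 196/8 = 24.5.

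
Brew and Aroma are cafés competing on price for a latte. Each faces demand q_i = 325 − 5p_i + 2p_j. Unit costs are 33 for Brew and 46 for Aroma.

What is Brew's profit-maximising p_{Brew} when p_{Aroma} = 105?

70

Brew's profit: π = (p_{Brew} − 33)(325 − 5p_{Brew} + 2p_{Aroma}).
∂π/∂p_{Brew} = 490 − 10p_{Brew} + 2p_{Aroma} = 0 ⇒ p_{Brew} = 49 + 0.2p_{Aroma}.
At p_{Aroma} = 105: p_{Brew} = 49 + 0.2·105 = 70.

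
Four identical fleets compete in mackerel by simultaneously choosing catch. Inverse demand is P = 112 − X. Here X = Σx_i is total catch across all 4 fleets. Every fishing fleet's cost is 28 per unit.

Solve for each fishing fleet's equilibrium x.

A representative fishing fleet's profit is π_i = x_i(112 − X) − 28x_i, with X = x_i + Σ_{j≠i} x_j.
First-order condition: 84 − 2x_i − Σ_{j≠i} x_j = 0.
In a symmetric equilibrium every fishing fleet chooses the same x, so Σ_{j≠i} x_j = 3x. The condition becomes 84 − 5x = 0, giving x = 84/5 = 16.8.

16.8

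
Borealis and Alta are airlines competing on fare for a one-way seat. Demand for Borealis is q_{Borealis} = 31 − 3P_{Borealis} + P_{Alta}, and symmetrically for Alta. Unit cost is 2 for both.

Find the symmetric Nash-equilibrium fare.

Borealis's profit: π = (P_{Borealis} − 2)(31 − 3P_{Borealis} + P_{Alta}).
∂π/∂P_{Borealis} = 37 − 6P_{Borealis} + P_{Alta} = 0 ⇒ P_{Borealis} = 37/6 + (1/6)P_{Alta}.
The game is symmetric, so in equilibrium P_{Alta} = P_{Borealis}: the reaction function gives (5/6)P_{Borealis} = 37/6, hence P_{Borealis} = 7.4.

7.4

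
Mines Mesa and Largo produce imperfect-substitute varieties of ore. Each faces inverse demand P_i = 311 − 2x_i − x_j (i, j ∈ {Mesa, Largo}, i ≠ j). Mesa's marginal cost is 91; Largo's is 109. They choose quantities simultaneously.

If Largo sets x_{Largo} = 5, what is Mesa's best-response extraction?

53.75

Mine Mesa's profit: π = x_{Mesa}(311 − 2x_{Mesa} − x_{Largo}) − 91x_{Mesa}.
∂π/∂x_{Mesa} = 220 − 4x_{Mesa} − x_{Largo} = 0 ⇒ x_{Mesa} = 55 − 0.25x_{Largo}.
At x_{Largo} = 5: x_{Mesa} = 55 − 0.25·5 = 53.75.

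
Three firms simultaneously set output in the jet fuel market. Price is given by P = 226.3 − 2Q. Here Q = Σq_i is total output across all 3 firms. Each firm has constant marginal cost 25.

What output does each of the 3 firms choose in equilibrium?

A representative firm's profit is π_i = q_i(226.3 − 2Q) − 25q_i, with Q = q_i + Σ_{j≠i} q_j.
First-order condition: 201.3 − 4q_i − 2Σ_{j≠i} q_j = 0.
With identical firms, set every q_j = q: then 201.3 − 4q − 4q = 0, i.e. q = 201.3/8 = 25.1625.

25.1625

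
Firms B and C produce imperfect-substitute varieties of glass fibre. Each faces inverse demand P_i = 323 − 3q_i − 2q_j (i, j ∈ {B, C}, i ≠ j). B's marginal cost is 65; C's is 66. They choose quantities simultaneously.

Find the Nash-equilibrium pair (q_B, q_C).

Firm B's profit: π = q_B(323 − 3q_B − 2q_C) − 65q_B.
∂π/∂q_B = 258 − 6q_B − 2q_C = 0 ⇒ q_B = 43 − (1/3)q_C.
Similarly q_C = 257/6 − (1/3)q_B.
Plugging q_C into B's best response: q_B = 43 − (1/3)(257/6 − (1/3)q_B) ⇒ (8/9)q_B = 517/18, so q_B = 32.3125.
Then q_C = 257/6 − (1/3)·32.3125 = 32.0625.

32.3125, 32.0625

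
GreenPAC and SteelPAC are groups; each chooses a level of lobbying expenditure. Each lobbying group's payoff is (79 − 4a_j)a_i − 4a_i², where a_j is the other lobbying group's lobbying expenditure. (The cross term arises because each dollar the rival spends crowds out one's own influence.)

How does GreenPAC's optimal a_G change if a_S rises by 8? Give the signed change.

-4

GreenPAC's payoff is (79 − 4a_S)a_G − 4a_G².
∂π/∂a_G = 79 − 4a_S − 8a_G = 0, so a_G = 9.875 − 0.5a_S.
The reaction-function slope is −0.5, so an 8-unit rise in a_S moves a_G by −0.5 × 8 = −4. GreenPAC's best response falls — the actions are strategic substitutes.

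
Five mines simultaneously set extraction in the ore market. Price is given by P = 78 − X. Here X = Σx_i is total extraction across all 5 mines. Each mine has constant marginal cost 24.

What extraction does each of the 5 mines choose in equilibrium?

9

A representative mine's profit is π_i = x_i(78 − X) − 24x_i, with X = x_i + Σ_{j≠i} x_j.
First-order condition: 54 − 2x_i − Σ_{j≠i} x_j = 0.
Imposing symmetry (x_j = x for all j) turns Σ_{j≠i} x_j into 4x, so 54 = 6x and x = 9.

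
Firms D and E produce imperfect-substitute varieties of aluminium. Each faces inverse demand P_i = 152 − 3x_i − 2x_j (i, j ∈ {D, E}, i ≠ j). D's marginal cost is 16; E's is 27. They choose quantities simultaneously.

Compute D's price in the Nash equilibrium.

69.0625

Firm D's profit: π = x_D(152 − 3x_D − 2x_E) − 16x_D.
∂π/∂x_D = 136 − 6x_D − 2x_E = 0 ⇒ x_D = 68/3 − (1/3)x_E.
Similarly x_E = 125/6 − (1/3)x_D.
Substituting the second reaction function into the first: x_D = 68/3 − (1/3)(125/6 − (1/3)x_D), which gives (8/9)x_D = 283/18 ⇒ x_D = 17.6875.
Then x_E = 125/6 − (1/3)·17.6875 = 14.9375.
P_D = 152 − 3·17.6875 − 2·14.9375 = 69.0625.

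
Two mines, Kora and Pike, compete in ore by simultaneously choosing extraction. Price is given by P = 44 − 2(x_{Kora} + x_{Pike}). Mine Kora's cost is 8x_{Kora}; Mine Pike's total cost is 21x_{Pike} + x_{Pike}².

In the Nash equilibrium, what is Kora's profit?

Mine Kora's profit: π = x_{Kora}(44 − 2(x_{Kora} + x_{Pike})) − 8x_{Kora}.
∂π/∂x_{Kora} = 36 − 4x_{Kora} − 2x_{Pike} = 0, so x_{Kora} = 9 − 0.5x_{Pike}.
For Pike: ∂π/∂x_{Pike} = 23 − 6x_{Pike} − 2x_{Kora} = 0 ⇒ x_{Pike} = 23/6 − (1/3)x_{Kora}.
Solving the two reaction functions simultaneously: (1 − (−0.5)(−1/3))x_{Kora} = 9 − 0.5·(23/6), so (5/6)x_{Kora} = 85/12 and x_{Kora} = 8.5.
Then x_{Pike} = 23/6 − (1/3)·8.5 = 1.
Price P = 44 − 2·9.5 = 25.
Kora's profit: (25 − 8)·8.5 = 144.5.

144.5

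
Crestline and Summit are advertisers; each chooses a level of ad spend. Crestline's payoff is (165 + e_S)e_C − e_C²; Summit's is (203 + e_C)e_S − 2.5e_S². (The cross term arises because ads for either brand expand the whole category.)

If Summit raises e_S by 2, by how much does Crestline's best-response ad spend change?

Expanding Crestline's payoff: 165e_C + e_Se_C − e_C².
∂π/∂e_C = 165 + e_S − 2e_C = 0, so e_C = 82.5 + 0.5e_S.
The reaction-function slope is 0.5, so a 2-unit rise in e_S moves e_C by 0.5 × 2 = 1. Crestline's best response rises — the actions are strategic complements.

1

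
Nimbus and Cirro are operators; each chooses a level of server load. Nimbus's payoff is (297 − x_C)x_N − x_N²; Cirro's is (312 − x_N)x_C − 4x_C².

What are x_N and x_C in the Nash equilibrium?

137.6, 21.8

Expanding Nimbus's payoff: 297x_N − x_Cx_N − x_N².
∂π/∂x_N = 297 − x_C − 2x_N = 0, so x_N = 148.5 − 0.5x_C.
Likewise for Cirro: x_C = 39 − 0.125x_N.
Solving the two reaction functions simultaneously: (1 − (−0.5)(−0.125))x_N = 148.5 − 0.5·39, so 0.9375x_N = 129 and x_N = 137.6.
Then x_C = 39 − 0.125·137.6 = 21.8.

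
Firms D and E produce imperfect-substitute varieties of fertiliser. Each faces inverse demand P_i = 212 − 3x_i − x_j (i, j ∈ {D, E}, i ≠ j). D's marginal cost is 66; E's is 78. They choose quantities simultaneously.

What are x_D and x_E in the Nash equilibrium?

Firm D's profit: π = x_D(212 − 3x_D − x_E) − 66x_D.
∂π/∂x_D = 146 − 6x_D − x_E = 0 ⇒ x_D = 73/3 − (1/6)x_E.
Similarly x_E = 67/3 − (1/6)x_D.
Solving the two reaction functions simultaneously: (1 − (−1/6)(−1/6))x_D = 73/3 − (1/6)·(67/3), so (35/36)x_D = 371/18 and x_D = 21.2.
Then x_E = 67/3 − (1/6)·21.2 = 18.8.

21.2, 18.8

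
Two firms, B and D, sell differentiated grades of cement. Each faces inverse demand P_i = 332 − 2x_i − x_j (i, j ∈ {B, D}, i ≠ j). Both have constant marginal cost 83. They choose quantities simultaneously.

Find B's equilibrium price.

Firm B's profit: π = x_B(332 − 2x_B − x_D) − 83x_B.
∂π/∂x_B = 249 − 4x_B − x_D = 0 ⇒ x_B = 62.25 − 0.25x_D.
Setting x_B = x_D in the reaction function: x_B = 62.25 − 0.25x_B, so x_B = 62.25 / 1.25 = 49.8.
P_B = 332 − 2·49.8 − 49.8 = 182.6.

182.6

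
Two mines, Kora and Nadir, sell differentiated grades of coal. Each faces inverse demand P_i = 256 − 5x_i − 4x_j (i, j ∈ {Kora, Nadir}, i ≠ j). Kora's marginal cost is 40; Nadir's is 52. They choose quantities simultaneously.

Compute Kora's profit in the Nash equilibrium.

1280

Mine Kora's profit: π = x_{Kora}(256 − 5x_{Kora} − 4x_{Nadir}) − 40x_{Kora}.
∂π/∂x_{Kora} = 216 − 10x_{Kora} − 4x_{Nadir} = 0 ⇒ x_{Kora} = 21.6 − 0.4x_{Nadir}.
Similarly x_{Nadir} = 20.4 − 0.4x_{Kora}.
Substituting the second reaction function into the first: x_{Kora} = 21.6 − 0.4(20.4 − 0.4x_{Kora}), which gives 0.84x_{Kora} = 13.44 ⇒ x_{Kora} = 16.
Then x_{Nadir} = 20.4 − 0.4·16 = 14.
P_{Kora} = 256 − 5·16 − 4·14 = 120.
Profit = (120 − 40)·16 = 1280.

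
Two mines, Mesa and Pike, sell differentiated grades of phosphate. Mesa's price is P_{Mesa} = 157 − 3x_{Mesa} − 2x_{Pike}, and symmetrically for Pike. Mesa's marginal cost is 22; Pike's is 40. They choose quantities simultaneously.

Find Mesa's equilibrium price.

76

Mine Mesa's profit: π = x_{Mesa}(157 − 3x_{Mesa} − 2x_{Pike}) − 22x_{Mesa}.
∂π/∂x_{Mesa} = 135 − 6x_{Mesa} − 2x_{Pike} = 0 ⇒ x_{Mesa} = 22.5 − (1/3)x_{Pike}.
Similarly x_{Pike} = 19.5 − (1/3)x_{Mesa}.
Plugging x_{Pike} into Mesa's best response: x_{Mesa} = 22.5 − (1/3)(19.5 − (1/3)x_{Mesa}) ⇒ (8/9)x_{Mesa} = 16, so x_{Mesa} = 18.
Then x_{Pike} = 19.5 − (1/3)·18 = 13.5.
P_{Mesa} = 157 − 3·18 − 2·13.5 = 76.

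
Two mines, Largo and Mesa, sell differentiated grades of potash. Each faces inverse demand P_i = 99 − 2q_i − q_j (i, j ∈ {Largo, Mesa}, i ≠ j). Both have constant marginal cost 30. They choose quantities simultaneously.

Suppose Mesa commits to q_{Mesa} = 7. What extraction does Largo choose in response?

15.5

Mine Largo's profit: π = q_{Largo}(99 − 2q_{Largo} − q_{Mesa}) − 30q_{Largo}.
∂π/∂q_{Largo} = 69 − 4q_{Largo} − q_{Mesa} = 0 ⇒ q_{Largo} = 17.25 − 0.25q_{Mesa}.
At q_{Mesa} = 7: q_{Largo} = 17.25 − 0.25·7 = 15.5.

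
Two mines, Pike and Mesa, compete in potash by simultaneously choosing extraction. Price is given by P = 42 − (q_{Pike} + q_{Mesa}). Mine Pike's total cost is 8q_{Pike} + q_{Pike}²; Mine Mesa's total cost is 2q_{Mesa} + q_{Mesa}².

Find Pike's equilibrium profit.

81.92

Mine Pike's profit: π = q_{Pike}(42 − (q_{Pike} + q_{Mesa})) − 8q_{Pike} − q_{Pike}².
∂π/∂q_{Pike} = 34 − 4q_{Pike} − q_{Mesa} = 0, so q_{Pike} = 8.5 − 0.25q_{Mesa}.
By the same steps for Mesa: q_{Mesa} = 10 − 0.25q_{Pike}.
Substituting the second reaction function into the first: q_{Pike} = 8.5 − 0.25(10 − 0.25q_{Pike}), which gives 0.9375q_{Pike} = 6 ⇒ q_{Pike} = 6.4.
Then q_{Mesa} = 10 − 0.25·6.4 = 8.4.
Price P = 42 − 14.8 = 27.2.
Pike's profit: (27.2 − 8)·6.4 − (6.4)² = 81.92.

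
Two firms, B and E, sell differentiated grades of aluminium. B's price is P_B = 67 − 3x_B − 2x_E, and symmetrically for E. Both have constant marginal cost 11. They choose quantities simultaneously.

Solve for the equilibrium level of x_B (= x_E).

Firm B's profit: π = x_B(67 − 3x_B − 2x_E) − 11x_B.
∂π/∂x_B = 56 − 6x_B − 2x_E = 0 ⇒ x_B = 28/3 − (1/3)x_E.
Setting x_B = x_E in the reaction function: x_B = 28/3 − (1/3)x_B, so x_B = (28/3) / (4/3) = 7.

7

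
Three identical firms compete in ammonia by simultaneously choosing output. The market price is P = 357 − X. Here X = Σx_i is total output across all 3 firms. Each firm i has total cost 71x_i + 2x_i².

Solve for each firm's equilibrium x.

35.75

A representative firm's profit is π_i = x_i(357 − X) − 71x_i − 2x_i², with X = x_i + Σ_{j≠i} x_j.
First-order condition: 286 − 6x_i − Σ_{j≠i} x_j = 0.
With identical firms, set every x_j = x: then 286 − 6x − 2x = 0, i.e. x = 286/8 = 35.75.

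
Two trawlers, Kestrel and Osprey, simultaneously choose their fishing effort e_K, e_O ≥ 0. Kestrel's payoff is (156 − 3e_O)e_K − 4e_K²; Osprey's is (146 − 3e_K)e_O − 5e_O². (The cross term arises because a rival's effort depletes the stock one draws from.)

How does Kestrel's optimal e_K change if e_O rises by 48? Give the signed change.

Expanding Kestrel's payoff: 156e_K − 3e_Oe_K − 4e_K².
∂π/∂e_K = 156 − 3e_O − 8e_K = 0, so e_K = 19.5 − 0.375e_O.
The reaction-function slope is −0.375, so a 48-unit rise in e_O moves e_K by −0.375 × 48 = −18. Kestrel's best response falls — the actions are strategic substitutes.

-18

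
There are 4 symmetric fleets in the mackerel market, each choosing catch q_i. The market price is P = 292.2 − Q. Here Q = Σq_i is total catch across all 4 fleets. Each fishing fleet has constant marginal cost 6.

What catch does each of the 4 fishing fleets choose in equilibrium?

A representative fishing fleet's profit is π_i = q_i(292.2 − Q) − 6q_i, with Q = q_i + Σ_{j≠i} q_j.
First-order condition: 286.2 − 2q_i − Σ_{j≠i} q_j = 0.
Imposing symmetry (q_j = q for all j) turns Σ_{j≠i} q_j into 3q, so 286.2 = 5q and q = 57.24.

57.24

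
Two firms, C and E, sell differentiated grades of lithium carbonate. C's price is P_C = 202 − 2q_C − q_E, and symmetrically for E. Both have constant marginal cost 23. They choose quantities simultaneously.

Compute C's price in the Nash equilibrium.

Firm C's profit: π = q_C(202 − 2q_C − q_E) − 23q_C.
∂π/∂q_C = 179 − 4q_C − q_E = 0 ⇒ q_C = 44.75 − 0.25q_E.
Setting q_C = q_E in the reaction function: q_C = 44.75 − 0.25q_C, so q_C = 44.75 / 1.25 = 35.8.
P_C = 202 − 2·35.8 − 35.8 = 94.6.

94.6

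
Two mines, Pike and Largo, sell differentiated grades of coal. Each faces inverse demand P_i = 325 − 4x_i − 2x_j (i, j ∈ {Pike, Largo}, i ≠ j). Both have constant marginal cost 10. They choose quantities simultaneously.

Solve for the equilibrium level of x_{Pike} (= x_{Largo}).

31.5

Mine Pike's profit: π = x_{Pike}(325 − 4x_{Pike} − 2x_{Largo}) − 10x_{Pike}.
∂π/∂x_{Pike} = 315 − 8x_{Pike} − 2x_{Largo} = 0 ⇒ x_{Pike} = 39.375 − 0.25x_{Largo}.
Setting x_{Pike} = x_{Largo} in the reaction function: x_{Pike} = 39.375 − 0.25x_{Pike}, so x_{Pike} = 39.375 / 1.25 = 31.5.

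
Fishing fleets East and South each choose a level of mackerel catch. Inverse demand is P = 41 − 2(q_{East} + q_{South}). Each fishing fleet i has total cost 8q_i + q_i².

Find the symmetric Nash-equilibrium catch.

Fishing fleet East's profit: π = q_{East}(41 − 2(q_{East} + q_{South})) − 8q_{East} − q_{East}².
∂π/∂q_{East} = 33 − 6q_{East} − 2q_{South} = 0, so q_{East} = 5.5 − (1/3)q_{South}.
Setting q_{East} = q_{South} in the reaction function: q_{East} = 5.5 − (1/3)q_{East}, so q_{East} = 5.5 / (4/3) = 4.125.

4.125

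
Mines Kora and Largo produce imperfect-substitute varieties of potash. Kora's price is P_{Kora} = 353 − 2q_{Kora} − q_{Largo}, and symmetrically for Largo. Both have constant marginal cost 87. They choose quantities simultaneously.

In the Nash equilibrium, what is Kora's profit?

5660.48

Mine Kora's profit: π = q_{Kora}(353 − 2q_{Kora} − q_{Largo}) − 87q_{Kora}.
∂π/∂q_{Kora} = 266 − 4q_{Kora} − q_{Largo} = 0 ⇒ q_{Kora} = 66.5 − 0.25q_{Largo}.
Setting q_{Kora} = q_{Largo} in the reaction function: q_{Kora} = 66.5 − 0.25q_{Kora}, so q_{Kora} = 66.5 / 1.25 = 53.2.
P_{Kora} = 353 − 2·53.2 − 53.2 = 193.4.
Profit = (193.4 − 87)·53.2 = 5660.48.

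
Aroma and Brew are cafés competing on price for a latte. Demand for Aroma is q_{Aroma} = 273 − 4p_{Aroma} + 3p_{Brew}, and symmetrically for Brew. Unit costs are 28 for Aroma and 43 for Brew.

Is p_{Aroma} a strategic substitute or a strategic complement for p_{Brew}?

Aroma's profit: π = (p_{Aroma} − 28)(273 − 4p_{Aroma} + 3p_{Brew}).
∂π/∂p_{Aroma} = 385 − 8p_{Aroma} + 3p_{Brew} = 0 ⇒ p_{Aroma} = 48.125 + 0.375p_{Brew}.
The best-response slope dp_{Aroma}/dp_{Brew} = 0.375 > 0: the reaction function is upward-sloping, so the choices are strategic complements.

strategic complements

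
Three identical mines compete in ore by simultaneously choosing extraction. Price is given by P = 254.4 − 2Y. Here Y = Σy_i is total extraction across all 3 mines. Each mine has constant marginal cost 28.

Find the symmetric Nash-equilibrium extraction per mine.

28.3

A representative mine's profit is π_i = y_i(254.4 − 2Y) − 28y_i, with Y = y_i + Σ_{j≠i} y_j.
First-order condition: 226.4 − 4y_i − 2Σ_{j≠i} y_j = 0.
In a symmetric equilibrium every mine chooses the same y, so Σ_{j≠i} y_j = 2y. The condition becomes 226.4 − 8y = 0, giving y = 226.4/8 = 28.3.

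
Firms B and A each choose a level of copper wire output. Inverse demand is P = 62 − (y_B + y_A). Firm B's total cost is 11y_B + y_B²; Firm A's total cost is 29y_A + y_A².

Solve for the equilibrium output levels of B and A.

Firm B's profit: π = y_B(62 − (y_B + y_A)) − 11y_B − y_B².
∂π/∂y_B = 51 − 4y_B − y_A = 0, so y_B = 12.75 − 0.25y_A.
By the same steps for A: y_A = 8.25 − 0.25y_B.
Solving the two reaction functions simultaneously: (1 − (−0.25)(−0.25))y_B = 12.75 − 0.25·8.25, so 0.9375y_B = 10.6875 and y_B = 11.4.
Then y_A = 8.25 − 0.25·11.4 = 5.4.

11.4, 5.4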